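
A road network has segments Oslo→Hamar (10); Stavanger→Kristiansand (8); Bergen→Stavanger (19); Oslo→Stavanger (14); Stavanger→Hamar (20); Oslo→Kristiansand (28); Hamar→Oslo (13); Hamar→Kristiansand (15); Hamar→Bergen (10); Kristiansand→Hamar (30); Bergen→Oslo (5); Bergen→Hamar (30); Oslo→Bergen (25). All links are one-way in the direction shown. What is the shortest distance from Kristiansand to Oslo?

43

Paths from Kristiansand to Oslo:
Kristiansand → Hamar → Bergen → Oslo: 30 + 10 + 5 = 45
Kristiansand → Hamar → Oslo: 30 + 13 = 43
The minimum is 43 km.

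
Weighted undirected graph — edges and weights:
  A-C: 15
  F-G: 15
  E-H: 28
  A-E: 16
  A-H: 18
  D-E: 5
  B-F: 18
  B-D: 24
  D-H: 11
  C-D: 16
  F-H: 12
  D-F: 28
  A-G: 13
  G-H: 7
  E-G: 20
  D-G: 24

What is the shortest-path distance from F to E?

28

Checking several routes:
F-G-E: 15 + 20 = 35
F-H-D-E: 12 + 11 + 5 = 28
F-D-E: 28 + 5 = 33
Shortest: 28.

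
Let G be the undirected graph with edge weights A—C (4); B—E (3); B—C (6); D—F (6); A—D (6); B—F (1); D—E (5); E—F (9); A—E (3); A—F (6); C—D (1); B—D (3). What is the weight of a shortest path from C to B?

4

Comparing a few candidate routes:
C → D → B: 1 + 3 = 4
C → D → E → B: 1 + 5 + 3 = 9
C → D → F → B: 1 + 6 + 1 = 8
C → B: 6
C → A → E → B: 4 + 3 + 3 = 10
Shortest: 4.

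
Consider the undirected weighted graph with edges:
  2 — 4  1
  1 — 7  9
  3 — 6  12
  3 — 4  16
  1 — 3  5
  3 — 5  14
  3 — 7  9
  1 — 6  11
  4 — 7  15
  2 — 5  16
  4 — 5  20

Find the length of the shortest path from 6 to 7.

20

Some routes from 6 to 7:
6 → 1 → 7: 11 + 9 = 20
6 → 3 → 4 → 7: 12 + 16 + 15 = 43
6 → 3 → 1 → 7: 12 + 5 + 9 = 26
6 → 3 → 7: 12 + 9 = 21
6 → 1 → 3 → 7: 11 + 5 + 9 = 25
Shortest: 20.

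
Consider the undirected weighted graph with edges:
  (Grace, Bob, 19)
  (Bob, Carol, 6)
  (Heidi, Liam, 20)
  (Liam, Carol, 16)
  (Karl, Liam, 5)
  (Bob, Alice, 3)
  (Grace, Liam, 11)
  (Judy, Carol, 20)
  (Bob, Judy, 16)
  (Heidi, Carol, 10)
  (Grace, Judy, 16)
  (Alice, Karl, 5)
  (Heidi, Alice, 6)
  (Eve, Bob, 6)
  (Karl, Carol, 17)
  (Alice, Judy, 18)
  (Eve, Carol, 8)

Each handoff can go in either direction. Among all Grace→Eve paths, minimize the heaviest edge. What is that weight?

Checking several routes:
Grace→Liam→Karl→Alice→Bob→Carol→Eve: max(11, 5, 5, 3, 6, 8) = 11
Grace→Liam→Karl→Alice→Heidi→Carol→Eve: max(11, 5, 5, 6, 10, 8) = 11
Grace→Liam→Karl→Alice→Bob→Eve: max(11, 5, 5, 3, 6) = 11
Grace→Liam→Karl→Alice→Heidi→Carol→Bob→Eve: max(11, 5, 5, 6, 10, 6, 6) = 11
Grace→Judy→Bob→Alice→Karl→Liam→Carol→Eve: max(16, 16, 3, 5, 5, 16, 8) = 16
Grace→Judy→Bob→Alice→Heidi→Carol→Eve: max(16, 16, 3, 6, 10, 8) = 16
The minimum achievable maximum is 11.

11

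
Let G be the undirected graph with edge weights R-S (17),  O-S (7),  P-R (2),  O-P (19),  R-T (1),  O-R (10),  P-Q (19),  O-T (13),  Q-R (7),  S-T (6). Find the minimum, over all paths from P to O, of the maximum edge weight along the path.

Some routes from P to O:
P - R - S - T - O: max(2, 17, 6, 13) = 17
P - R - T - O: max(2, 1, 13) = 13
P - R - O: max(2, 10) = 10
P - R - T - S - O: max(2, 1, 6, 7) = 7
P - R - S - O: max(2, 17, 7) = 17
Smallest bottleneck: 7.

7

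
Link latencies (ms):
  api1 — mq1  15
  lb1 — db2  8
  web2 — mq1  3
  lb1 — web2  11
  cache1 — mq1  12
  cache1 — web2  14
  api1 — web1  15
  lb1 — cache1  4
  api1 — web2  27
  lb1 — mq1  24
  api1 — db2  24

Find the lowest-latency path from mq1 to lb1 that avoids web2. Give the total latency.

16

Candidate routes:
mq1 - lb1: 24
mq1 - cache1 - lb1: 12 + 4 = 16
mq1 - api1 - db2 - lb1: 15 + 24 + 8 = 47
Best route has total 16 ms.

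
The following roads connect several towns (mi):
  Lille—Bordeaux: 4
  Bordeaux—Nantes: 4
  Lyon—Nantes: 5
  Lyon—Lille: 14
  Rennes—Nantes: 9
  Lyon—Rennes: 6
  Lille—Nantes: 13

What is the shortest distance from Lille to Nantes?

A few of the Lille→Nantes routes:
Lille - Lyon - Nantes: 14 + 5 = 19
Lille - Nantes: 13
Lille - Bordeaux - Nantes: 4 + 4 = 8
The minimum is 8 mi.

8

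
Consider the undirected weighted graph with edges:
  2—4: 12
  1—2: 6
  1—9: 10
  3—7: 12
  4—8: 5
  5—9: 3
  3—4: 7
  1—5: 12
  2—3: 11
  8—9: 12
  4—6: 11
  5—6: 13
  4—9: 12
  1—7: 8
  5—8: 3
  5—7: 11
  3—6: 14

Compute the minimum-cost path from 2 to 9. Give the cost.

Some routes from 2 to 9:
2 → 4 → 9: 12 + 12 = 24
2 → 4 → 8 → 5 → 9: 12 + 5 + 3 + 3 = 23
2 → 1 → 5 → 9: 6 + 12 + 3 = 21
2 → 1 → 9: 6 + 10 = 16
2 → 1 → 7 → 5 → 9: 6 + 8 + 11 + 3 = 28
The minimum is 16.

16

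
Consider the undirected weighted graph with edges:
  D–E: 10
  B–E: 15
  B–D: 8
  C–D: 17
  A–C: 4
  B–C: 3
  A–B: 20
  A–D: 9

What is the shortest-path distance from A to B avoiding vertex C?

17

Routes from A to B avoiding C:
A - D - E - B: 9 + 10 + 15 = 34
A - B: 20
A - D - B: 9 + 8 = 17
Best route has total 17.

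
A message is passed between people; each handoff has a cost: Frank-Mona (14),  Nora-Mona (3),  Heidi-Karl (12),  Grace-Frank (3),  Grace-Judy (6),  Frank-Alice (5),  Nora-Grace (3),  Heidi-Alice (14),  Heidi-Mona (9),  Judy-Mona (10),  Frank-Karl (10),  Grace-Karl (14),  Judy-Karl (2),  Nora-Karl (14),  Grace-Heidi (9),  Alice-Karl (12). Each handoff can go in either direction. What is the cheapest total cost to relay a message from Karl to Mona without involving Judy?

Checking several routes:
Karl -> Nora -> Mona: 14 + 3 = 17
Karl -> Heidi -> Mona: 12 + 9 = 21
Karl -> Grace -> Nora -> Mona: 14 + 3 + 3 = 20
Karl -> Frank -> Grace -> Nora -> Mona: 10 + 3 + 3 + 3 = 19
Best route has total 17.

17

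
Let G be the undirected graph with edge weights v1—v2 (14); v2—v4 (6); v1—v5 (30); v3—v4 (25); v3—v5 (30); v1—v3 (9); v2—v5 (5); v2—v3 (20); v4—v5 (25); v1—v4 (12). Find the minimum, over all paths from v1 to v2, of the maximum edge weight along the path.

Checking several routes:
v1 → v3 → v4 → v2: max(9, 25, 6) = 25
v1 → v3 → v2: max(9, 20) = 20
v1 → v4 → v2: max(12, 6) = 12
v1 → v2: max(14) = 14
The minimum achievable maximum is 12.

12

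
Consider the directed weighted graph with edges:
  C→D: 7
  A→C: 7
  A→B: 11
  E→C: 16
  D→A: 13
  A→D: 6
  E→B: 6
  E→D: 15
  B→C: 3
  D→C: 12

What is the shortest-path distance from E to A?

Candidate routes:
E - B - C - D - A: 6 + 3 + 7 + 13 = 29
E - C - D - A: 16 + 7 + 13 = 36
E - D - A: 15 + 13 = 28
Best route has total 28.

28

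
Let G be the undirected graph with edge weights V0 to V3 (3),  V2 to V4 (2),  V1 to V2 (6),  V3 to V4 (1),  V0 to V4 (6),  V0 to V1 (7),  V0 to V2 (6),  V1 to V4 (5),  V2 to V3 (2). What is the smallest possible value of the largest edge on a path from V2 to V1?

5

A few of the V2→V1 routes:
V2 - V0 - V4 - V1: max(6, 6, 5) = 6
V2 - V0 - V3 - V4 - V1: max(6, 3, 1, 5) = 6
V2 - V4 - V1: max(2, 5) = 5
V2 - V3 - V4 - V1: max(2, 1, 5) = 5
V2 - V3 - V0 - V4 - V1: max(2, 3, 6, 5) = 6
V2 - V1: max(6) = 6
The minimum achievable maximum is 5.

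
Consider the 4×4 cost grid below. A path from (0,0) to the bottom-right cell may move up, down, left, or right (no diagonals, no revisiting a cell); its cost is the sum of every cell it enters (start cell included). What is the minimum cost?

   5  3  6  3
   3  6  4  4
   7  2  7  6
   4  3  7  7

33

Path r0c0 r0c1 r1c1 r2c1 r3c1 r3c2 r3c3: 5 + 3 + 6 + 2 + 3 + 7 + 7 = 33.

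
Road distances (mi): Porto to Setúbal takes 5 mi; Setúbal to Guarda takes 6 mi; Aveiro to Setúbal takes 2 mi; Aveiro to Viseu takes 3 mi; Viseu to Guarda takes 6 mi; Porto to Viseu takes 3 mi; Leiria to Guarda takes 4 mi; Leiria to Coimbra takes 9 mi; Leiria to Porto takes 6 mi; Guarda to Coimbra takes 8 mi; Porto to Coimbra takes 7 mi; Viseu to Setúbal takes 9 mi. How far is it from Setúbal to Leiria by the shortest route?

10

Comparing a few candidate routes:
Setúbal-Porto-Viseu-Guarda-Leiria: 5 + 3 + 6 + 4 = 18
Setúbal-Guarda-Leiria: 6 + 4 = 10
Setúbal-Aveiro-Viseu-Porto-Leiria: 2 + 3 + 3 + 6 = 14
Setúbal-Porto-Leiria: 5 + 6 = 11
Setúbal-Aveiro-Viseu-Guarda-Leiria: 2 + 3 + 6 + 4 = 15
Best route has total 10 mi.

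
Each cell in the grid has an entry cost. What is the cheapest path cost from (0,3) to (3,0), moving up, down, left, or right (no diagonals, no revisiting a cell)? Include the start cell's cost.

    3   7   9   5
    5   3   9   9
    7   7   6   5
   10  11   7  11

Take (0,3) → (0,2) → (0,1) → (0,0) → (1,0) → (2,0) → (3,0) for a total of 5 + 9 + 7 + 3 + 5 + 7 + 10 = 46.

46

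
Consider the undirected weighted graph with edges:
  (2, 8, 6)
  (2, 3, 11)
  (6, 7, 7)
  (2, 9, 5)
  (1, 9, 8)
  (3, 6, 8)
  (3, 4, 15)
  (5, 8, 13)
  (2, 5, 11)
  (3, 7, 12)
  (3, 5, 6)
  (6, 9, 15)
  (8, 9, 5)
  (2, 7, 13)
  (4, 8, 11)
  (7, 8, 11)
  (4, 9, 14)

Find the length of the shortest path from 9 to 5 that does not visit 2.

Some routes from 9 to 5 avoiding 2:
9-8-7-3-5: 5 + 11 + 12 + 6 = 34
9-6-3-5: 15 + 8 + 6 = 29
9-4-3-5: 14 + 15 + 6 = 35
9-8-7-6-3-5: 5 + 11 + 7 + 8 + 6 = 37
9-8-5: 5 + 13 = 18
9-8-4-3-5: 5 + 11 + 15 + 6 = 37
Best route has total 18.

18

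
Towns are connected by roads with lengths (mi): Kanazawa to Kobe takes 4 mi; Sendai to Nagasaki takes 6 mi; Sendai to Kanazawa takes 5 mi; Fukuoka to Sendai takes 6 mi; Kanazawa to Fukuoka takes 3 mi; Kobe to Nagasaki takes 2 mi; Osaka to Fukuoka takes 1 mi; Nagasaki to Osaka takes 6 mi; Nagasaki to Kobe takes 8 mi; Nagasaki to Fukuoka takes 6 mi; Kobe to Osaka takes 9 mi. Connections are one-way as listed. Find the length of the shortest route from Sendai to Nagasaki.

Paths from Sendai to Nagasaki:
Sendai→Nagasaki: 6
Sendai→Kanazawa→Kobe→Nagasaki: 5 + 4 + 2 = 11
Shortest: 6 mi.

6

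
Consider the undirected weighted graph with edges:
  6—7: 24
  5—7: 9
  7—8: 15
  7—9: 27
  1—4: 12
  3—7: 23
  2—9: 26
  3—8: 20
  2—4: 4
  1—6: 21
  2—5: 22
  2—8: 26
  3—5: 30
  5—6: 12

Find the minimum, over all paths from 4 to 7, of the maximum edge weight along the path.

Some routes from 4 to 7:
4 - 2 - 5 - 6 - 7: max(4, 22, 12, 24) = 24
4 - 1 - 6 - 5 - 7: max(12, 21, 12, 9) = 21
4 - 1 - 6 - 7: max(12, 21, 24) = 24
4 - 2 - 5 - 7: max(4, 22, 9) = 22
Best route has worst link 21.

21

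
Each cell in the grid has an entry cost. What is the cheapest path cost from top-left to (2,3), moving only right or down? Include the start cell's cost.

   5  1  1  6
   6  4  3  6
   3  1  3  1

14

Cheapest: (0,0) -> (0,1) -> (0,2) -> (1,2) -> (2,2) -> (2,3)
  5 + 1 + 1 + 3 + 3 + 1 = 14
For comparison, the top-then-right route costs 20.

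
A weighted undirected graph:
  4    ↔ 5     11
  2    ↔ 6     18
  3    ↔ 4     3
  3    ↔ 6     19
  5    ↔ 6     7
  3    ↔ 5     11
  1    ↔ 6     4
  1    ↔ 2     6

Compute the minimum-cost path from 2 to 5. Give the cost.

Candidate routes:
2 -> 1 -> 6 -> 3 -> 5: 6 + 4 + 19 + 11 = 40
2 -> 6 -> 3 -> 4 -> 5: 18 + 19 + 3 + 11 = 51
2 -> 6 -> 5: 18 + 7 = 25
2 -> 1 -> 6 -> 3 -> 4 -> 5: 6 + 4 + 19 + 3 + 11 = 43
2 -> 1 -> 6 -> 5: 6 + 4 + 7 = 17
2 -> 6 -> 3 -> 5: 18 + 19 + 11 = 48
Shortest: 17.

17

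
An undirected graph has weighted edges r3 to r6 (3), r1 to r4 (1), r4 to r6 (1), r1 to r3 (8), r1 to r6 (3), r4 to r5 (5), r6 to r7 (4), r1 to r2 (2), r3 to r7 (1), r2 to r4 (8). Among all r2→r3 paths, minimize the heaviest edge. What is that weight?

3

Checking several routes:
r2-r1-r6-r7-r3: max(2, 3, 4, 1) = 4
r2-r1-r6-r3: max(2, 3, 3) = 3
r2-r1-r4-r6-r3: max(2, 1, 1, 3) = 3
r2-r1-r4-r6-r7-r3: max(2, 1, 1, 4, 1) = 4
The minimum achievable maximum is 3.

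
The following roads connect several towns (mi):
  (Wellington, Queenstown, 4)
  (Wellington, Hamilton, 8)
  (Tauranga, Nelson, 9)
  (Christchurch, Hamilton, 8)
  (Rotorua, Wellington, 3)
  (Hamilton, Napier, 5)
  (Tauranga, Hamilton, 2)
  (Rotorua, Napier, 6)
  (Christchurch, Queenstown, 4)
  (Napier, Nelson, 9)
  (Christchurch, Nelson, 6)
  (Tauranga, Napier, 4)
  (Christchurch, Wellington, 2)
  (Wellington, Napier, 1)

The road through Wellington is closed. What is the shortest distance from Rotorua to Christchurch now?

Comparing a few candidate routes:
Rotorua→Napier→Tauranga→Hamilton→Christchurch: 6 + 4 + 2 + 8 = 20
Rotorua→Napier→Hamilton→Christchurch: 6 + 5 + 8 = 19
Rotorua→Napier→Nelson→Christchurch: 6 + 9 + 6 = 21
Best route has total 19 mi.

19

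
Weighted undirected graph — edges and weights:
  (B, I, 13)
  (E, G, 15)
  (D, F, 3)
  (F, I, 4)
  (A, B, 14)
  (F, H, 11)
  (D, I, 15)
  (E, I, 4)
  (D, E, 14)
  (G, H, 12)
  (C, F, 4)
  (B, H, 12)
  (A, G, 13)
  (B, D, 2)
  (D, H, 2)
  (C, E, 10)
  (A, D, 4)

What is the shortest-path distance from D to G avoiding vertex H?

Some routes from D to G avoiding H:
D → E → G: 14 + 15 = 29
D → B → A → G: 2 + 14 + 13 = 29
D → A → G: 4 + 13 = 17
D → F → I → E → G: 3 + 4 + 4 + 15 = 26
D → F → C → E → G: 3 + 4 + 10 + 15 = 32
Shortest: 17.

17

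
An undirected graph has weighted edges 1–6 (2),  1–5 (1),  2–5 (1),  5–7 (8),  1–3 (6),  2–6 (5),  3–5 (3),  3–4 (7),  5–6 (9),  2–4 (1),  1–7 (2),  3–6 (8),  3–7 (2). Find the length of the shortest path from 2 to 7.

Some routes from 2 to 7:
2 - 5 - 7: 1 + 8 = 9
2 - 6 - 1 - 7: 5 + 2 + 2 = 9
2 - 5 - 3 - 7: 1 + 3 + 2 = 6
2 - 5 - 1 - 7: 1 + 1 + 2 = 4
Best route has total 4.

4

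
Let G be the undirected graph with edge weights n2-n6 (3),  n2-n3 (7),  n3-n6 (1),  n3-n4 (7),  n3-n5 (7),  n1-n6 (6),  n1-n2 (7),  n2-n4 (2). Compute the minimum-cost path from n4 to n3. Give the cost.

Checking several routes:
n4→n2→n3: 2 + 7 = 9
n4→n3: 7
n4→n2→n6→n3: 2 + 3 + 1 = 6
Shortest: 6.

6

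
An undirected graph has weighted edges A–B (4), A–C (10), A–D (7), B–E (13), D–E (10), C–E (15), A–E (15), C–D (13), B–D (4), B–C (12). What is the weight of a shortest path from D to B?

A few of the D→B routes:
D -> E -> B: 10 + 13 = 23
D -> A -> B: 7 + 4 = 11
D -> B: 4
The minimum is 4.

4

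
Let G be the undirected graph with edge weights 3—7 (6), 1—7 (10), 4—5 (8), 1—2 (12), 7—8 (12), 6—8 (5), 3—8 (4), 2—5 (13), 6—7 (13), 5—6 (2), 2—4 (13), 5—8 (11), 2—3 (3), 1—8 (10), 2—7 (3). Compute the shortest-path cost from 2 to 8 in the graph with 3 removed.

Some routes from 2 to 8 avoiding 3:
2 -> 7 -> 8: 3 + 12 = 15
2 -> 5 -> 6 -> 8: 13 + 2 + 5 = 20
2 -> 7 -> 6 -> 8: 3 + 13 + 5 = 21
Best route has total 15.

15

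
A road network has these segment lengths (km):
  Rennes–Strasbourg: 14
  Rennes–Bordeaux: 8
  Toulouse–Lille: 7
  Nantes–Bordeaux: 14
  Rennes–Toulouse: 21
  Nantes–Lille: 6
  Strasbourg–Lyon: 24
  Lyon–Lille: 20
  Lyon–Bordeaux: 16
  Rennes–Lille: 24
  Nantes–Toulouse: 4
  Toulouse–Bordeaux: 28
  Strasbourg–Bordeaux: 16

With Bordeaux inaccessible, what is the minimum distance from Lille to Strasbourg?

A few of the Lille→Strasbourg routes:
Lille-Toulouse-Rennes-Strasbourg: 7 + 21 + 14 = 42
Lille-Lyon-Strasbourg: 20 + 24 = 44
Lille-Rennes-Strasbourg: 24 + 14 = 38
Shortest: 38 km.

38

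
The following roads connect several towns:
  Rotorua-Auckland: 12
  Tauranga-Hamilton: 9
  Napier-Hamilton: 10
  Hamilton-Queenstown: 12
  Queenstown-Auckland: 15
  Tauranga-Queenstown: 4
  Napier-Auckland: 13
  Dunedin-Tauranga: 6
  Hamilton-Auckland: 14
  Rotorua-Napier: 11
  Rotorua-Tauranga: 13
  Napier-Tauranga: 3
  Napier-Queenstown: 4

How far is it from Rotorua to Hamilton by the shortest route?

21

Comparing a few candidate routes:
Rotorua-Tauranga-Napier-Hamilton: 13 + 3 + 10 = 26
Rotorua-Auckland-Hamilton: 12 + 14 = 26
Rotorua-Napier-Tauranga-Hamilton: 11 + 3 + 9 = 23
Rotorua-Napier-Queenstown-Hamilton: 11 + 4 + 12 = 27
Rotorua-Napier-Hamilton: 11 + 10 = 21
Rotorua-Tauranga-Hamilton: 13 + 9 = 22
Shortest: 21.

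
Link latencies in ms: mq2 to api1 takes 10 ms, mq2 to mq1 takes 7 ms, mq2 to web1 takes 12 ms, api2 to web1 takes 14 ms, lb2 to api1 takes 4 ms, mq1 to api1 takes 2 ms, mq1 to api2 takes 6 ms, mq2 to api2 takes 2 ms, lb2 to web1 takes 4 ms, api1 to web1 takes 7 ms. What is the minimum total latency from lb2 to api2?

Checking several routes:
lb2-api1-mq2-api2: 4 + 10 + 2 = 16
lb2-web1-api2: 4 + 14 = 18
lb2-api1-mq1-api2: 4 + 2 + 6 = 12
lb2-api1-mq1-mq2-api2: 4 + 2 + 7 + 2 = 15
lb2-web1-mq2-api2: 4 + 12 + 2 = 18
lb2-web1-api1-mq1-api2: 4 + 7 + 2 + 6 = 19
The minimum is 12 ms.

12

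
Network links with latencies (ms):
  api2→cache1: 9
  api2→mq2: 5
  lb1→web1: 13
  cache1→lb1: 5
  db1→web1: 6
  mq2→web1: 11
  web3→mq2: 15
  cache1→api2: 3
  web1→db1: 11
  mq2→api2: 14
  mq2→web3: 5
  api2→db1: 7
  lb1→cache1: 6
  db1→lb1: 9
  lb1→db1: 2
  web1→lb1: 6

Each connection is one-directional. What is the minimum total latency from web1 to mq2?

Candidate routes:
web1 - lb1 - cache1 - api2 - mq2: 6 + 6 + 3 + 5 = 20
web1 - db1 - lb1 - cache1 - api2 - mq2: 11 + 9 + 6 + 3 + 5 = 34
Shortest: 20 ms.

20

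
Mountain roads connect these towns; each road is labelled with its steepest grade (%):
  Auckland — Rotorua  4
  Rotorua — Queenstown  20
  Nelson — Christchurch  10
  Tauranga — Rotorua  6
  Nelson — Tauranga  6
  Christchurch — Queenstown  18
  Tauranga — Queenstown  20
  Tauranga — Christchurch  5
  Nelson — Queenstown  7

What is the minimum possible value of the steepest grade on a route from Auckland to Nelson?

6

Some routes from Auckland to Nelson:
Auckland-Rotorua-Queenstown-Tauranga-Nelson: max(4, 20, 20, 6) = 20
Auckland-Rotorua-Tauranga-Nelson: max(4, 6, 6) = 6
Auckland-Rotorua-Tauranga-Christchurch-Queenstown-Nelson: max(4, 6, 5, 18, 7) = 18
Auckland-Rotorua-Tauranga-Christchurch-Nelson: max(4, 6, 5, 10) = 10
Auckland-Rotorua-Queenstown-Tauranga-Christchurch-Nelson: max(4, 20, 20, 5, 10) = 20
The minimum achievable maximum is 6%.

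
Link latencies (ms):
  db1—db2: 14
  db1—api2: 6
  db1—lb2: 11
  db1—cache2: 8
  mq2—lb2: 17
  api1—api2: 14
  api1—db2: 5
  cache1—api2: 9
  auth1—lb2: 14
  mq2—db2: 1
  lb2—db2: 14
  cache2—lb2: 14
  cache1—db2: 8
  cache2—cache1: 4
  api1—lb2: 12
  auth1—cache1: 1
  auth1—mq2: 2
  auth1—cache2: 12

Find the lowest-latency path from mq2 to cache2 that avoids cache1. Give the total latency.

14

A few of the mq2→cache2 routes:
mq2-db2-db1-cache2: 1 + 14 + 8 = 23
mq2-db2-lb2-cache2: 1 + 14 + 14 = 29
mq2-auth1-cache2: 2 + 12 = 14
The minimum is 14 ms.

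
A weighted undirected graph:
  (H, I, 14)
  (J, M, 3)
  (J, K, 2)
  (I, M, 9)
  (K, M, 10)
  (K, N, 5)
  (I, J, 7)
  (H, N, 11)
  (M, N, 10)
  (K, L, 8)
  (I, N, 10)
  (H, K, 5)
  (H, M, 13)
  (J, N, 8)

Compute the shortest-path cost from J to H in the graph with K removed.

16

Comparing a few candidate routes:
J -> M -> H: 3 + 13 = 16
J -> M -> I -> H: 3 + 9 + 14 = 26
J -> I -> H: 7 + 14 = 21
J -> M -> N -> H: 3 + 10 + 11 = 24
J -> N -> H: 8 + 11 = 19
The minimum is 16.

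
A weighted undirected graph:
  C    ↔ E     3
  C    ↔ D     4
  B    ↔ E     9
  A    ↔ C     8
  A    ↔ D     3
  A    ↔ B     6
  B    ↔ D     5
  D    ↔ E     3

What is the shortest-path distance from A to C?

7

A few of the A→C routes:
A → D → C: 3 + 4 = 7
A → D → E → C: 3 + 3 + 3 = 9
A → C: 8
Best route has total 7.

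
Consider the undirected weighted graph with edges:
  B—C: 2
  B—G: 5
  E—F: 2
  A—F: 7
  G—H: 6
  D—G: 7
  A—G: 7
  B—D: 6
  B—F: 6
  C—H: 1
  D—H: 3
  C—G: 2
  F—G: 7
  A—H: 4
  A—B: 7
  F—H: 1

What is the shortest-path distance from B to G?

4

A few of the B→G routes:
B → C → H → G: 2 + 1 + 6 = 9
B → C → G: 2 + 2 = 4
B → C → H → F → G: 2 + 1 + 1 + 7 = 11
B → G: 5
B → F → H → C → G: 6 + 1 + 1 + 2 = 10
The minimum is 4.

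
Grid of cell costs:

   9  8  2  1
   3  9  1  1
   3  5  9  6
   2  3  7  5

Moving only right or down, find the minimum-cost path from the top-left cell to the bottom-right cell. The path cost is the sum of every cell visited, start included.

32

Cheapest: r0c0 → r0c1 → r0c2 → r0c3 → r1c3 → r2c3 → r3c3
  9 + 8 + 2 + 1 + 1 + 6 + 5 = 32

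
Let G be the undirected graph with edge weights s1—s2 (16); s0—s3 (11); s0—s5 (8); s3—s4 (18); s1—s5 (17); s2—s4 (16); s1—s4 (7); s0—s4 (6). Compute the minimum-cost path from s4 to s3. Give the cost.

17

Candidate routes:
s4 - s0 - s3: 6 + 11 = 17
s4 - s2 - s1 - s5 - s0 - s3: 16 + 16 + 17 + 8 + 11 = 68
s4 - s3: 18
s4 - s1 - s5 - s0 - s3: 7 + 17 + 8 + 11 = 43
Shortest: 17.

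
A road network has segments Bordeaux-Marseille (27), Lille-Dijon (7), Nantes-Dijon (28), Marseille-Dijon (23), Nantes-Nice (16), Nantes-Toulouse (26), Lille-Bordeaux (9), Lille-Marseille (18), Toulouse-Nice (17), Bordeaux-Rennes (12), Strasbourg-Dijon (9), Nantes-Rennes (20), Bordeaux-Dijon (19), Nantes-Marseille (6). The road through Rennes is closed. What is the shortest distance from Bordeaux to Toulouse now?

59

A few of the Bordeaux→Toulouse routes:
Bordeaux - Lille - Marseille - Nantes - Toulouse: 9 + 18 + 6 + 26 = 59
Bordeaux - Lille - Dijon - Nantes - Toulouse: 9 + 7 + 28 + 26 = 70
Bordeaux - Marseille - Nantes - Toulouse: 27 + 6 + 26 = 59
Bordeaux - Marseille - Nantes - Nice - Toulouse: 27 + 6 + 16 + 17 = 66
Bordeaux - Lille - Marseille - Nantes - Nice - Toulouse: 9 + 18 + 6 + 16 + 17 = 66
Best route has total 59 mi.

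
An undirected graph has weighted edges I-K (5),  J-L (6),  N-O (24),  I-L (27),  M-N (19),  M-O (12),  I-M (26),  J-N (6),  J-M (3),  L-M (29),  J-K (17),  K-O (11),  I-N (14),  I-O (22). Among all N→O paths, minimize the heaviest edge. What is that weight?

12

A few of the N→O routes:
N → M → O: max(19, 12) = 19
N → I → K → O: max(14, 5, 11) = 14
N → M → J → K → O: max(19, 3, 17, 11) = 19
N → I → K → J → M → O: max(14, 5, 17, 3, 12) = 17
N → J → K → O: max(6, 17, 11) = 17
N → J → M → O: max(6, 3, 12) = 12
Best route has worst link 12.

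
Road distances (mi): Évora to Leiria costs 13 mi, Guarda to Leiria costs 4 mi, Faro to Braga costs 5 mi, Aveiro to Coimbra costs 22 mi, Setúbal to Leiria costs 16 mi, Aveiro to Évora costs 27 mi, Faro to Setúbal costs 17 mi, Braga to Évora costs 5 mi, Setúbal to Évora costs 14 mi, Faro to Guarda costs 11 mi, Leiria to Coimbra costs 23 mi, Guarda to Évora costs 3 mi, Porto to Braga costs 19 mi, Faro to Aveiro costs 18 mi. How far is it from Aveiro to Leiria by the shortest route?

33

Checking several routes:
Aveiro - Faro - Guarda - Leiria: 18 + 11 + 4 = 33
Aveiro - Évora - Guarda - Leiria: 27 + 3 + 4 = 34
Aveiro - Faro - Braga - Évora - Guarda - Leiria: 18 + 5 + 5 + 3 + 4 = 35
Aveiro - Évora - Leiria: 27 + 13 = 40
The minimum is 33 mi.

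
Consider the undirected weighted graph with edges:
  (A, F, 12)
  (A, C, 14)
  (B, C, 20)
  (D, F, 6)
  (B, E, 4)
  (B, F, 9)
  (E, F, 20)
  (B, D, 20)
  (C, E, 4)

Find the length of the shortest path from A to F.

Checking several routes:
A → C → E → B → F: 14 + 4 + 4 + 9 = 31
A → F: 12
A → C → E → F: 14 + 4 + 20 = 38
A → C → B → F: 14 + 20 + 9 = 43
Shortest: 12.

12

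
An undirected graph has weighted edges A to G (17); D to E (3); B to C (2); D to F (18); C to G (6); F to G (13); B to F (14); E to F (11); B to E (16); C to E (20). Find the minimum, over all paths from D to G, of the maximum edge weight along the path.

13

A few of the D→G routes:
D-E-B-C-G: max(3, 16, 2, 6) = 16
D-E-F-B-C-G: max(3, 11, 14, 2, 6) = 14
D-E-F-G: max(3, 11, 13) = 13
Best route has worst link 13.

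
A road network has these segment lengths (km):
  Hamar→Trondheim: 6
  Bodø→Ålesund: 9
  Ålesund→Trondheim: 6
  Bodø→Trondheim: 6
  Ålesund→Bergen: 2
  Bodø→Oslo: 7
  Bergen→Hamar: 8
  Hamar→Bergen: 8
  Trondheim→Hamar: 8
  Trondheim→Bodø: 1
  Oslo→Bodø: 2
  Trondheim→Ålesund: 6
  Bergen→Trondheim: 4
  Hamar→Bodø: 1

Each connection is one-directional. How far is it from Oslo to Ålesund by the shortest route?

11

Routes from Oslo to Ålesund:
Oslo - Bodø - Ålesund: 2 + 9 = 11
Oslo - Bodø - Trondheim - Ålesund: 2 + 6 + 6 = 14
Best route has total 11 km.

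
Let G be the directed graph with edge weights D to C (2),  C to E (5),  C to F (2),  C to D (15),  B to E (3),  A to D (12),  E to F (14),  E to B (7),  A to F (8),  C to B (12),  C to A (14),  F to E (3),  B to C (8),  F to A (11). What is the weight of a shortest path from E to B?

Routes from E to B:
E - F - A - D - C - B: 14 + 11 + 12 + 2 + 12 = 51
E - B: 7
Shortest: 7.

7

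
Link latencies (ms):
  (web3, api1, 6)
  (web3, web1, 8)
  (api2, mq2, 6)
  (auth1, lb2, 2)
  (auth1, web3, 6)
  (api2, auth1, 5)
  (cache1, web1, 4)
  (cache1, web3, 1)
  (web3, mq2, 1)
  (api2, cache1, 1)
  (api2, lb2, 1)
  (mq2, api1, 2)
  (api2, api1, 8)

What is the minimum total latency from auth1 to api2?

3

A few of the auth1→api2 routes:
auth1→api2: 5
auth1→web3→cache1→api2: 6 + 1 + 1 = 8
auth1→lb2→api2: 2 + 1 = 3
Best route has total 3 ms.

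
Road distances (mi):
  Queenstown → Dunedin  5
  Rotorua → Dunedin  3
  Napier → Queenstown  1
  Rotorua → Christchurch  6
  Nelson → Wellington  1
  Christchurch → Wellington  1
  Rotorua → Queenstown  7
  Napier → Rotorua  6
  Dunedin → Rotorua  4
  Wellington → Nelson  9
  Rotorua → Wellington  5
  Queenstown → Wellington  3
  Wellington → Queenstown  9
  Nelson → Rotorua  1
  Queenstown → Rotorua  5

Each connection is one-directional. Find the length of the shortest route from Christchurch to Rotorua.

Routes from Christchurch to Rotorua:
Christchurch→Wellington→Nelson→Rotorua: 1 + 9 + 1 = 11
Christchurch→Wellington→Queenstown→Rotorua: 1 + 9 + 5 = 15
Christchurch→Wellington→Queenstown→Dunedin→Rotorua: 1 + 9 + 5 + 4 = 19
Best route has total 11 mi.

11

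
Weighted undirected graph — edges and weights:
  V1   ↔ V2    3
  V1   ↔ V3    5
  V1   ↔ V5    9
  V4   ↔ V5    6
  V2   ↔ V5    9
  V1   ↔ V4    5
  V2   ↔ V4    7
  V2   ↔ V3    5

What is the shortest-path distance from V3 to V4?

10

A few of the V3→V4 routes:
V3 - V2 - V4: 5 + 7 = 12
V3 - V2 - V1 - V4: 5 + 3 + 5 = 13
V3 - V1 - V4: 5 + 5 = 10
Best route has total 10.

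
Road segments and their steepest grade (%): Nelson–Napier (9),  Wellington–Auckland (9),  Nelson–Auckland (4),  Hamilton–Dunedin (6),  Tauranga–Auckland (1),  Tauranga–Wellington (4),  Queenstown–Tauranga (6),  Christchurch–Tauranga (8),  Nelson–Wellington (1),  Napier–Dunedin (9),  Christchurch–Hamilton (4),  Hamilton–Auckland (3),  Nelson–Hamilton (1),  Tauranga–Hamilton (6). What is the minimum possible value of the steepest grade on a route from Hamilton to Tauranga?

3

Some routes from Hamilton to Tauranga:
Hamilton → Auckland → Tauranga: max(3, 1) = 3
Hamilton → Nelson → Auckland → Tauranga: max(1, 4, 1) = 4
Hamilton → Christchurch → Tauranga: max(4, 8) = 8
Hamilton → Nelson → Wellington → Tauranga: max(1, 1, 4) = 4
Hamilton → Auckland → Nelson → Wellington → Tauranga: max(3, 4, 1, 4) = 4
Hamilton → Tauranga: max(6) = 6
Smallest bottleneck: 3%.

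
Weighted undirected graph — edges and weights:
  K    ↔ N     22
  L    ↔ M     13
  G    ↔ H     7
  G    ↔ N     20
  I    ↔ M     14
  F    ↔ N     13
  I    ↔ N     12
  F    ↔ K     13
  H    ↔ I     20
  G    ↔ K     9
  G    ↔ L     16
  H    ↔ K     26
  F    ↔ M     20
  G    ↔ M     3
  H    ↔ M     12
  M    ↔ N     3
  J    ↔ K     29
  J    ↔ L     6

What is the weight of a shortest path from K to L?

25

Checking several routes:
K - G - L: 9 + 16 = 25
K - N - M - L: 22 + 3 + 13 = 38
K - G - M - L: 9 + 3 + 13 = 25
K - J - L: 29 + 6 = 35
Shortest: 25.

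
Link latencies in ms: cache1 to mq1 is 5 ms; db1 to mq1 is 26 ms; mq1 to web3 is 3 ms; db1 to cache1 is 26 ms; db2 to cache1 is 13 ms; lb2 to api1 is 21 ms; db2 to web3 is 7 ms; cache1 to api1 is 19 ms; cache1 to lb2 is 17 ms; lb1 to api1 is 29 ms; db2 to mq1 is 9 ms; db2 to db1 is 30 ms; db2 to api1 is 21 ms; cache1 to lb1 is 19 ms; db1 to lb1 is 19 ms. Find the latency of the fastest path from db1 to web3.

29

Some routes from db1 to web3:
db1 - mq1 - web3: 26 + 3 = 29
db1 - db2 - web3: 30 + 7 = 37
db1 - cache1 - mq1 - web3: 26 + 5 + 3 = 34
Shortest: 29 ms.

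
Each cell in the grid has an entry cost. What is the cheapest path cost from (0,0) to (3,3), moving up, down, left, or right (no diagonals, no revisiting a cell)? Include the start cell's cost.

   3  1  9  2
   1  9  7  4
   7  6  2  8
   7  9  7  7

Take r0c0 → r1c0 → r2c0 → r2c1 → r2c2 → r3c2 → r3c3 for a total of 3 + 1 + 7 + 6 + 2 + 7 + 7 = 33.

33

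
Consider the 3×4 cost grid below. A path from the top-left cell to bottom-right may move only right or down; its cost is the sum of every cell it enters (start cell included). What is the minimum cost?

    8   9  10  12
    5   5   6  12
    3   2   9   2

29

Path (0,0) (1,0) (2,0) (2,1) (2,2) (2,3): 8 + 5 + 3 + 2 + 9 + 2 = 29.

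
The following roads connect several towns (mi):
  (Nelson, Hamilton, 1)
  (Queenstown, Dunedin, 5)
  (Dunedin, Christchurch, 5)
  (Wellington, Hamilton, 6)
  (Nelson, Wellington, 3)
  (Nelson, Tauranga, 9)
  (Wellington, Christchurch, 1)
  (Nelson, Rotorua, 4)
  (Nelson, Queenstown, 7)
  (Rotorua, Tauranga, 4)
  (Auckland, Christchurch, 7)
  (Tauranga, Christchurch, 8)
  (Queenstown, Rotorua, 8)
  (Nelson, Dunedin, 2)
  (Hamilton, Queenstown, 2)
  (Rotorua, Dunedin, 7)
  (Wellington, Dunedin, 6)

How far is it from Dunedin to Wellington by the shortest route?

Some routes from Dunedin to Wellington:
Dunedin → Christchurch → Wellington: 5 + 1 = 6
Dunedin → Nelson → Hamilton → Wellington: 2 + 1 + 6 = 9
Dunedin → Wellington: 6
Dunedin → Queenstown → Hamilton → Nelson → Wellington: 5 + 2 + 1 + 3 = 11
Dunedin → Nelson → Wellington: 2 + 3 = 5
Best route has total 5 mi.

5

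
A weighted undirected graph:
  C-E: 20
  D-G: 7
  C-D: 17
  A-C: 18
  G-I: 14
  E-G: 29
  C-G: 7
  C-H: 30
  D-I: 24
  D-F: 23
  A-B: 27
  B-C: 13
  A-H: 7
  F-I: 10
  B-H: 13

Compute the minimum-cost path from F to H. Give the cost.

Some routes from F to H:
F→I→G→C→H: 10 + 14 + 7 + 30 = 61
F→D→G→C→B→H: 23 + 7 + 7 + 13 + 13 = 63
F→D→G→C→A→H: 23 + 7 + 7 + 18 + 7 = 62
F→I→G→C→B→H: 10 + 14 + 7 + 13 + 13 = 57
F→D→C→A→H: 23 + 17 + 18 + 7 = 65
F→I→G→C→A→H: 10 + 14 + 7 + 18 + 7 = 56
Shortest: 56.

56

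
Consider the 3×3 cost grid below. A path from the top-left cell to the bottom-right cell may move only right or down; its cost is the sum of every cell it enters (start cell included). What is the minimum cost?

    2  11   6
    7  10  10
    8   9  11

37

Path r0c0 -> r1c0 -> r2c0 -> r2c1 -> r2c2: 2 + 7 + 8 + 9 + 11 = 37.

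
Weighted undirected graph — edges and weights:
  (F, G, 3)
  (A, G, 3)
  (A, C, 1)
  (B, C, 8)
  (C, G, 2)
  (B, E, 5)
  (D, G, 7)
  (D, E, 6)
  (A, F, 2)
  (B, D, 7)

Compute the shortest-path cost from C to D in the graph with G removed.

15

Paths from C to D avoiding G:
C→B→E→D: 8 + 5 + 6 = 19
C→B→D: 8 + 7 = 15
The minimum is 15.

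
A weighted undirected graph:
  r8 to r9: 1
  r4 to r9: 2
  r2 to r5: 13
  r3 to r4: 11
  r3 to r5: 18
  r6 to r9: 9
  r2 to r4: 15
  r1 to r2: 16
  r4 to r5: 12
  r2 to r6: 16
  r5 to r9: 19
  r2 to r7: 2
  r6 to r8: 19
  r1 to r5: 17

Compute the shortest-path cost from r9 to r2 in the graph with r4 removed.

25

Routes from r9 to r2 avoiding r4:
r9 → r5 → r1 → r2: 19 + 17 + 16 = 52
r9 → r6 → r2: 9 + 16 = 25
r9 → r8 → r6 → r2: 1 + 19 + 16 = 36
r9 → r5 → r2: 19 + 13 = 32
Shortest: 25.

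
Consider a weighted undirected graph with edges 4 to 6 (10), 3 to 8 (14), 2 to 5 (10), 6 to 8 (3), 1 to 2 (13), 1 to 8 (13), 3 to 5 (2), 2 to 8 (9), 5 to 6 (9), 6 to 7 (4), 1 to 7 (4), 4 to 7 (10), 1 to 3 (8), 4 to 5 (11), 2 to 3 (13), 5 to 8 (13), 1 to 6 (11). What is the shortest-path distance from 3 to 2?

12

A few of the 3→2 routes:
3 - 8 - 2: 14 + 9 = 23
3 - 1 - 2: 8 + 13 = 21
3 - 5 - 8 - 2: 2 + 13 + 9 = 24
3 - 5 - 2: 2 + 10 = 12
3 - 2: 13
3 - 5 - 6 - 8 - 2: 2 + 9 + 3 + 9 = 23
The minimum is 12.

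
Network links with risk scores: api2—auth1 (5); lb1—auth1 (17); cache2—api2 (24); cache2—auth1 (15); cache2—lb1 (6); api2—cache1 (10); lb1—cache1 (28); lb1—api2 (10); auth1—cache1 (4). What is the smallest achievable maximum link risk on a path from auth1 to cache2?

10

Comparing a few candidate routes:
auth1-cache2: max(15) = 15
auth1-api2-lb1-cache2: max(5, 10, 6) = 10
auth1-cache1-api2-lb1-cache2: max(4, 10, 10, 6) = 10
Smallest bottleneck: 10.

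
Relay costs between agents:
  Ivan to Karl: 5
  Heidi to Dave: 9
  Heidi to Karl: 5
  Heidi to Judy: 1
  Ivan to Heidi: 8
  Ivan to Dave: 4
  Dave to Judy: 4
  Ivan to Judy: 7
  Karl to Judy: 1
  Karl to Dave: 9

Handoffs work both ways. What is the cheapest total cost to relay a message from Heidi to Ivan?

Comparing a few candidate routes:
Heidi -> Judy -> Karl -> Ivan: 1 + 1 + 5 = 7
Heidi -> Judy -> Ivan: 1 + 7 = 8
Heidi -> Judy -> Dave -> Ivan: 1 + 4 + 4 = 9
Heidi -> Ivan: 8
Best route has total 7.

7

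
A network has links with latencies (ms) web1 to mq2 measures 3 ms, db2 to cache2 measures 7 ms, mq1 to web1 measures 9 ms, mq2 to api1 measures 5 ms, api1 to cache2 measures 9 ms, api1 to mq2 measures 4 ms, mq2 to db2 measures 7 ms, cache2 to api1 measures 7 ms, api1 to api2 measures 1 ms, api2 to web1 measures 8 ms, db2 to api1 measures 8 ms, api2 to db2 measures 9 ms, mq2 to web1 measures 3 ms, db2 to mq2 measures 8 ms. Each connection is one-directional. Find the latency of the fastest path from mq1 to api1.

Candidate routes:
mq1 - web1 - mq2 - db2 - cache2 - api1: 9 + 3 + 7 + 7 + 7 = 33
mq1 - web1 - mq2 - api1: 9 + 3 + 5 = 17
mq1 - web1 - mq2 - db2 - api1: 9 + 3 + 7 + 8 = 27
Best route has total 17 ms.

17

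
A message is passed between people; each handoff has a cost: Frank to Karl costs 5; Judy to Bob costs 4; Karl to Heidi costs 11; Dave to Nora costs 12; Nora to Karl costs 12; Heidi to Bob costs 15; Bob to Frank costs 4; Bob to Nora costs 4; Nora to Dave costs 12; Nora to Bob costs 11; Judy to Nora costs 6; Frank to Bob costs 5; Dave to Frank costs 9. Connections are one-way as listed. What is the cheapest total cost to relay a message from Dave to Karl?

14

Routes from Dave to Karl:
Dave → Nora → Bob → Frank → Karl: 12 + 11 + 4 + 5 = 32
Dave → Nora → Karl: 12 + 12 = 24
Dave → Frank → Bob → Nora → Karl: 9 + 5 + 4 + 12 = 30
Dave → Frank → Karl: 9 + 5 = 14
The minimum is 14.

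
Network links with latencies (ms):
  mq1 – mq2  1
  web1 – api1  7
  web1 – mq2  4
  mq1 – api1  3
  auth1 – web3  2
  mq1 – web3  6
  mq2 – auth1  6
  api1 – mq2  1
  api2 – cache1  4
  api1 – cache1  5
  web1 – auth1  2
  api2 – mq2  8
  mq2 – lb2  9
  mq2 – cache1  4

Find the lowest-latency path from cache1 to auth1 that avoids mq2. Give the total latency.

Candidate routes:
cache1→api1→mq1→web3→auth1: 5 + 3 + 6 + 2 = 16
cache1→api1→web1→auth1: 5 + 7 + 2 = 14
Best route has total 14 ms.

14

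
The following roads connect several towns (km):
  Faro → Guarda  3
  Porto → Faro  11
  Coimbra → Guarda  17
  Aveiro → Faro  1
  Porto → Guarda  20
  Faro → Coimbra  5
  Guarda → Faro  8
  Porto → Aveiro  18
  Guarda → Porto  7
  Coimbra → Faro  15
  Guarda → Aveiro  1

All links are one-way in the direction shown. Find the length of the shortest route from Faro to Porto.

Candidate routes:
Faro → Guarda → Porto: 3 + 7 = 10
Faro → Coimbra → Guarda → Porto: 5 + 17 + 7 = 29
Best route has total 10 km.

10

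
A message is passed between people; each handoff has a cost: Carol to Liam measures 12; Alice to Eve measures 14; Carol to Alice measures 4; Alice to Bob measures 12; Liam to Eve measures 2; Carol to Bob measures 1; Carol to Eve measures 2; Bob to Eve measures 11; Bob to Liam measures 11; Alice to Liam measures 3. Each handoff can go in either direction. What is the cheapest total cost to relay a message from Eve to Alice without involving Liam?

6

Comparing a few candidate routes:
Eve-Bob-Carol-Alice: 11 + 1 + 4 = 16
Eve-Carol-Alice: 2 + 4 = 6
Eve-Carol-Bob-Alice: 2 + 1 + 12 = 15
Eve-Alice: 14
Shortest: 6.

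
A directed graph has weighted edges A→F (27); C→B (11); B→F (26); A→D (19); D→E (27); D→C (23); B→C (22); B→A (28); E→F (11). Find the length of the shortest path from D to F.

Paths from D to F:
D -> C -> B -> F: 23 + 11 + 26 = 60
D -> C -> B -> A -> F: 23 + 11 + 28 + 27 = 89
D -> E -> F: 27 + 11 = 38
Shortest: 38.

38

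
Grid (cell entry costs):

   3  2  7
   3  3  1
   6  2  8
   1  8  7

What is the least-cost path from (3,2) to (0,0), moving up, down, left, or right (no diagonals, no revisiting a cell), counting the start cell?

Cheapest: r3c2→r2c2→r1c2→r1c1→r0c1→r0c0
  7 + 8 + 1 + 3 + 2 + 3 = 24

24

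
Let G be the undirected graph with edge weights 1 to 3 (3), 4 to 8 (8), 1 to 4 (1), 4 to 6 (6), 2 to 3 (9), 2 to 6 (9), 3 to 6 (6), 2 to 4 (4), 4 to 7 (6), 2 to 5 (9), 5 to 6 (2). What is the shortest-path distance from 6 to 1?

7

Comparing a few candidate routes:
6 -> 5 -> 2 -> 4 -> 1: 2 + 9 + 4 + 1 = 16
6 -> 3 -> 1: 6 + 3 = 9
6 -> 4 -> 1: 6 + 1 = 7
6 -> 2 -> 4 -> 1: 9 + 4 + 1 = 14
The minimum is 7.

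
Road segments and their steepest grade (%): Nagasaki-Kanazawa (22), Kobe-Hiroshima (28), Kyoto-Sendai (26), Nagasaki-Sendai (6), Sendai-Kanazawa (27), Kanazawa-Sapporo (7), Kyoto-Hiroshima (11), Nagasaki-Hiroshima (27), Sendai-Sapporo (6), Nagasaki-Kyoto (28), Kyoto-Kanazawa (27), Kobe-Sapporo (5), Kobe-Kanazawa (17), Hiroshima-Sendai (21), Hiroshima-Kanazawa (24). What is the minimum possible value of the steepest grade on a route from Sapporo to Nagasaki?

6

Comparing a few candidate routes:
Sapporo→Sendai→Nagasaki: max(6, 6) = 6
Sapporo→Kobe→Kanazawa→Hiroshima→Sendai→Nagasaki: max(5, 17, 24, 21, 6) = 24
Sapporo→Kanazawa→Nagasaki: max(7, 22) = 22
Sapporo→Kobe→Kanazawa→Nagasaki: max(5, 17, 22) = 22
The minimum achievable maximum is 6%.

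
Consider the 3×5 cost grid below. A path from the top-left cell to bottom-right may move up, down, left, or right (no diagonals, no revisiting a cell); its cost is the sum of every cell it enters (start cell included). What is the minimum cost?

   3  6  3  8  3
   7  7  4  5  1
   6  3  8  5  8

Best path: (0,0) (0,1) (0,2) (1,2) (1,3) (1,4) (2,4)
Cost: 3 + 6 + 3 + 4 + 5 + 1 + 8 = 30

30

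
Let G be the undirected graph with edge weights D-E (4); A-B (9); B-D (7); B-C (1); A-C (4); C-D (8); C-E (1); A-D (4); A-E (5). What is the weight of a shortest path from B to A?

Checking several routes:
B → A: 9
B → C → E → A: 1 + 1 + 5 = 7
B → C → A: 1 + 4 = 5
Best route has total 5.

5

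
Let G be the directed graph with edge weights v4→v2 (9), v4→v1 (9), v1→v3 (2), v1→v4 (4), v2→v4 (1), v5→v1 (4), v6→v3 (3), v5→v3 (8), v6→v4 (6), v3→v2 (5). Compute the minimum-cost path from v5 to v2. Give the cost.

Routes from v5 to v2:
v5 - v3 - v2: 8 + 5 = 13
v5 - v1 - v3 - v2: 4 + 2 + 5 = 11
v5 - v1 - v4 - v2: 4 + 4 + 9 = 17
The minimum is 11.

11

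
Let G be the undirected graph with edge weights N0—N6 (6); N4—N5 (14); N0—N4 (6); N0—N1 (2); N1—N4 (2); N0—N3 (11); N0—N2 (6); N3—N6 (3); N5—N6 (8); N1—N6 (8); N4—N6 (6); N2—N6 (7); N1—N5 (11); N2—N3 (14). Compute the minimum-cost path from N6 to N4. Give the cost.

Checking several routes:
N6 -> N1 -> N4: 8 + 2 = 10
N6 -> N0 -> N1 -> N4: 6 + 2 + 2 = 10
N6 -> N4: 6
Shortest: 6.

6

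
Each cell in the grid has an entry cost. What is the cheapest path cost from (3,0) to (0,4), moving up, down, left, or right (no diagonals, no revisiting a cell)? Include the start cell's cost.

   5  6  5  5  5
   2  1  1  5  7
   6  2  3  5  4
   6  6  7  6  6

31

Best path: (3,0) → (2,0) → (1,0) → (1,1) → (1,2) → (0,2) → (0,3) → (0,4)
Cost: 6 + 6 + 2 + 1 + 1 + 5 + 5 + 5 = 31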